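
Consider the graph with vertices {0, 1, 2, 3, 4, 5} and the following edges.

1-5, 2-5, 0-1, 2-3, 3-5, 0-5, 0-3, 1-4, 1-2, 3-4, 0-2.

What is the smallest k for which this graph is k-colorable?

4

0, 1, 2, 5 are mutually adjacent (a clique of size 4), so at least 4 colors are needed.
4 colors suffice: 0=b, 1=c, 2=a, 3=c, 4=a, 5=d. No two adjacent vertices share a color.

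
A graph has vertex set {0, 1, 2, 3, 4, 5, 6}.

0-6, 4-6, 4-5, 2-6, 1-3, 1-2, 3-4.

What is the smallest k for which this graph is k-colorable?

The cycle 3-4-6-2-1-3 has odd length 5, so it cannot be 2-colored; at least 3 colors are needed.
3 colors suffice: color a → {3, 5, 6}; color b → {0, 1, 4}; color c → {2}. Each edge has distinct colors on its endpoints.

3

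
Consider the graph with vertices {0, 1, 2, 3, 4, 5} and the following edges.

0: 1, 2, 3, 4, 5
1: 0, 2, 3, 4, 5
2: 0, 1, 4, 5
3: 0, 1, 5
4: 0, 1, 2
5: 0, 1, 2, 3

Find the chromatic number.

4

0, 1, 3, 5 are mutually adjacent (a clique of size 4), so at least 4 colors are needed.
4 colors suffice: 0=b, 1=a, 2=c, 3=c, 4=d, 5=d. Every edge joins two different colors.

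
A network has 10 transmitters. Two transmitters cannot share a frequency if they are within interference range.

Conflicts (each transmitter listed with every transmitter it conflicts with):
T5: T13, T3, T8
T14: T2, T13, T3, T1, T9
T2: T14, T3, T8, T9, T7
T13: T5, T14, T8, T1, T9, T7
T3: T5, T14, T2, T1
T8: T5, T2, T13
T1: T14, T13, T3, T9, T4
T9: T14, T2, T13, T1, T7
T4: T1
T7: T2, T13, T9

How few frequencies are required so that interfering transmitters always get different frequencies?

4

T14, T13, T1, T9 pairwise conflict, so at least 4 frequencies are needed.
4 frequencies suffice: frequency 1 → {T2, T13, T4}; frequency 2 → {T3, T8, T9}; frequency 3 → {T5, T1, T7}; frequency 4 → {T14}. Every pair that conflicts lands in different frequencies.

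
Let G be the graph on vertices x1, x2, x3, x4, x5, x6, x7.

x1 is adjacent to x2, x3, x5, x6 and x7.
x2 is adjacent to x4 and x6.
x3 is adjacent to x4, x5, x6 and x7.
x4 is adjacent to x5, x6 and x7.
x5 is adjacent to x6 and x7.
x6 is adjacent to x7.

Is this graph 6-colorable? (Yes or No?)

The chromatic number is 5. x3, x4, x5, x6, x7 are mutually adjacent (a clique of size 5), so at least 5 colors are needed.
5 colors suffice: x1=2, x2=3, x3=5, x4=2, x5=3, x6=1, x7=4.
Since 6 ≥ 5, a proper 6-coloring certainly exists.

Yes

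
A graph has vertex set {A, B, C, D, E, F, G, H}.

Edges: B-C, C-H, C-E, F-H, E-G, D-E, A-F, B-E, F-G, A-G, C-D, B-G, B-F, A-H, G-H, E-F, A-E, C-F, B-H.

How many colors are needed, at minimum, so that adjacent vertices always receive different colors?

4

B, F, G, H form a clique, so at least 4 colors are needed.
4 colors suffice: color 1 → {D, F}; color 2 → {E, H}; color 3 → {A, B}; color 4 → {C, G}. Every edge joins two different colors.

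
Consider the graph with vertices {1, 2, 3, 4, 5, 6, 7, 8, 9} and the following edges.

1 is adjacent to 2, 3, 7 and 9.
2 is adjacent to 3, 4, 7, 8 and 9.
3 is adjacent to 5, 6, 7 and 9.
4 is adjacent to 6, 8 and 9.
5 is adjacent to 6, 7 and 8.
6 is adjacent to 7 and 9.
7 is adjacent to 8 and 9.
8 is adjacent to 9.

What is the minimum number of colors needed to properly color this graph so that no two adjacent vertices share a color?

5

1, 2, 3, 7, 9 are mutually adjacent (a clique of size 5), so at least 5 colors are needed.
5 colors suffice: 1=purple, 2=yellow, 3=green, 4=red, 5=blue, 6=yellow, 7=red, 8=green, 9=blue. No two adjacent vertices share a color.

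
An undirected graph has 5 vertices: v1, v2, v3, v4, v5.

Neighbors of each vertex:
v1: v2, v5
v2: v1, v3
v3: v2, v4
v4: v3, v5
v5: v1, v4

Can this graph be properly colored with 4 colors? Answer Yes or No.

The chromatic number is 3. The cycle v4-v3-v2-v1-v5-v4 has odd length 5, so it cannot be 2-colored; at least 3 colors are needed.
3 colors suffice: color 1 → {v2, v5}; color 2 → {v1, v3}; color 3 → {v4}.
Since 4 ≥ 3, a proper 4-coloring certainly exists.

Yes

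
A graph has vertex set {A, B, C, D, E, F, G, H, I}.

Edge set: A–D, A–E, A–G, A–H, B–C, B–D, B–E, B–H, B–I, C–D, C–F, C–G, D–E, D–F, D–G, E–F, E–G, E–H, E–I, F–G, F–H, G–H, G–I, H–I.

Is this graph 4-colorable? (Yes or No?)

The chromatic number is 4. A, D, E, G form a clique, so at least 4 colors are needed.
4 colors suffice: color red → {C, E}; color blue → {B, G}; color green → {D, H}; color yellow → {A, F, I}.
That is already a proper 4-coloring.

Yes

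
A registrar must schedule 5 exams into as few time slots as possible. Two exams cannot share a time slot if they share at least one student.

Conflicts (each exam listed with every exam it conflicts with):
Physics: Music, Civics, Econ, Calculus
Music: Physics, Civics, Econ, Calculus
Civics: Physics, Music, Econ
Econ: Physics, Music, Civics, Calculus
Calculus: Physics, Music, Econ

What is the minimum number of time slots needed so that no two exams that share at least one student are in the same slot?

4

Physics, Music, Econ, Calculus pairwise conflict, so at least 4 time slots are needed.
4 time slots suffice: time slot 1 → {Physics}; time slot 2 → {Music}; time slot 3 → {Econ}; time slot 4 → {Civics, Calculus}. No two conflicting exams share a time slot.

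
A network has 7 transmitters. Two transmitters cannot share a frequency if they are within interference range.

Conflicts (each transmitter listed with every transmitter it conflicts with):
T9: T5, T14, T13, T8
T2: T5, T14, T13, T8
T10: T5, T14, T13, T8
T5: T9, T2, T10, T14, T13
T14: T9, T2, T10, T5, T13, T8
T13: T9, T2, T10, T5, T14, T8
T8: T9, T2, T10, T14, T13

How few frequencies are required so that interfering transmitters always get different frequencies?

4

T9, T5, T14, T13 all conflict with each other, so at least 4 frequencies are needed.
4 frequencies suffice: frequency 1 → {T13}; frequency 2 → {T14}; frequency 3 → {T5, T8}; frequency 4 → {T9, T2, T10}. Each listed conflict is separated.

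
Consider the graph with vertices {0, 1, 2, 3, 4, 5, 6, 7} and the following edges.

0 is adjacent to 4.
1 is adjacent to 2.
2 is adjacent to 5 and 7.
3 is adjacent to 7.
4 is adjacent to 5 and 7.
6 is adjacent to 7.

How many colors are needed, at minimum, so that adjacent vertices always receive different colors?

2

6 and 7 are adjacent, so at least 2 colors are needed.
A valid assignment using 2 colors: 0=a, 1=a, 2=b, 3=b, 4=b, 5=a, 6=b, 7=a. Each edge has distinct colors on its endpoints.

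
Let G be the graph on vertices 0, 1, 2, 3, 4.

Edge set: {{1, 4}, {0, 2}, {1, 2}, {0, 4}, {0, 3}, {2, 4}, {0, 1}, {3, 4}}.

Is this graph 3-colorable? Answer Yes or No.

No

0, 1, 2, 4 are pairwise adjacent (a clique of size 4), so at least 4 colors are needed.
So 3 colors are not enough.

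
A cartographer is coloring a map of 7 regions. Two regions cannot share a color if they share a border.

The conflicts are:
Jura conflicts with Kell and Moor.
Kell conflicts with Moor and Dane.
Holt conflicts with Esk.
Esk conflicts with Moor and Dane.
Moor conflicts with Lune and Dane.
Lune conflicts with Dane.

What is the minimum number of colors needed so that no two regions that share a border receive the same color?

Moor, Lune, Dane are mutually in conflict, so at least 3 colors are needed.
A valid assignment using 3 colors: Jura=2, Kell=3, Holt=1, Esk=3, Moor=1, Lune=3, Dane=2. Each listed conflict is separated.

3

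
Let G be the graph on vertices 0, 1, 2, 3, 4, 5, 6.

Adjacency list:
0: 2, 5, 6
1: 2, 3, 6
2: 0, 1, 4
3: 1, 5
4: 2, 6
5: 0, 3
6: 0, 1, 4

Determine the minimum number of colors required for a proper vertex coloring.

3

The cycle 5-0-2-1-3-5 has odd length 5, so it cannot be 2-colored; at least 3 colors are needed.
One proper 3-coloring: 0=b, 1=b, 2=a, 3=c, 4=b, 5=a, 6=a. Each edge has distinct colors on its endpoints.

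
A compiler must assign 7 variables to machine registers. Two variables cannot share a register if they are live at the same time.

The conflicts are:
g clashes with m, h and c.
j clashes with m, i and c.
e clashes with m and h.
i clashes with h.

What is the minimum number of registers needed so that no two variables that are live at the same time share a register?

3

The cycle h-g-c-j-i-h has odd length 5, so it cannot be 2-colored; at least 3 registers are needed.
3 registers suffice: register 1 → {m, h, c}; register 2 → {g, j, e}; register 3 → {i}. No two conflicting variables share a register.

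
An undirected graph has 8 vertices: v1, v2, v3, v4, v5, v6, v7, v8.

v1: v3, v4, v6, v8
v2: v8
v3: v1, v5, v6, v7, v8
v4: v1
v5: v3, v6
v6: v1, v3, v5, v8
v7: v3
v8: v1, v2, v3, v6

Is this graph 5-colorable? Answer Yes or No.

The chromatic number is 4. v1, v3, v6, v8 form a clique, so at least 4 colors are needed.
4 colors suffice: v1=2, v2=1, v3=1, v4=1, v5=2, v6=3, v7=2, v8=4.
Since 5 ≥ 4, a proper 5-coloring certainly exists.

Yes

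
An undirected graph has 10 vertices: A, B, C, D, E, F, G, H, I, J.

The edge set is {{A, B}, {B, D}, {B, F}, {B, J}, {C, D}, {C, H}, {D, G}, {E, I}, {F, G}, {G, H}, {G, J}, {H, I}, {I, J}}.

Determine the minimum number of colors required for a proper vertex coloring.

D and G are adjacent, so at least 2 colors are needed.
2 colors suffice: color 1 → {B, C, G, I}; color 2 → {A, D, E, F, H, J}. Every edge joins two different colors.

2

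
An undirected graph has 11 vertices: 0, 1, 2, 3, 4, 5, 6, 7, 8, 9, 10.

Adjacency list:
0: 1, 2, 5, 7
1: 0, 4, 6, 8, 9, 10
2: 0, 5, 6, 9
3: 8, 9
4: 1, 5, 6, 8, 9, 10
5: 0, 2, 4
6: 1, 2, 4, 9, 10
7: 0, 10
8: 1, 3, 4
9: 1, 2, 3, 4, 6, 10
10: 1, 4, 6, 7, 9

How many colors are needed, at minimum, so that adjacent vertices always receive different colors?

1, 4, 6, 9, 10 are pairwise adjacent (a clique of size 5), so at least 5 colors are needed.
One proper 5-coloring: 0=b, 1=a, 2=a, 3=a, 4=b, 5=c, 6=e, 7=a, 8=c, 9=c, 10=d. No two adjacent vertices share a color.

5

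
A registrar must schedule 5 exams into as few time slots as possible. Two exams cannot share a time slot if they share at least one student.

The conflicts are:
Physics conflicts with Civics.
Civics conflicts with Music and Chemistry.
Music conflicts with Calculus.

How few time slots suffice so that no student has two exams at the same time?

2

Civics and Chemistry conflict, so at least 2 time slots are needed.
A valid assignment using 2 time slots: Physics=2, Civics=1, Music=2, Calculus=1, Chemistry=2. Every pair that conflicts lands in different time slots.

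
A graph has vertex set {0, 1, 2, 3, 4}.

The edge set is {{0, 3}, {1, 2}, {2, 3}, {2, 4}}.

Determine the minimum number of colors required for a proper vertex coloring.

2

0 and 3 are adjacent, so at least 2 colors are needed.
2 colors suffice: color a → {0, 2}; color b → {1, 3, 4}. Each edge has distinct colors on its endpoints.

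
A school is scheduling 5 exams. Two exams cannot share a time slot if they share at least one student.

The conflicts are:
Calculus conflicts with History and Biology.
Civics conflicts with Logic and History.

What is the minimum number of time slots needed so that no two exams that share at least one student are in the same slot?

2

Calculus and Biology conflict, so at least 2 time slots are needed.
A valid assignment using 2 time slots: Calculus=1, Civics=1, Logic=2, History=2, Biology=2. No two conflicting exams share a time slot.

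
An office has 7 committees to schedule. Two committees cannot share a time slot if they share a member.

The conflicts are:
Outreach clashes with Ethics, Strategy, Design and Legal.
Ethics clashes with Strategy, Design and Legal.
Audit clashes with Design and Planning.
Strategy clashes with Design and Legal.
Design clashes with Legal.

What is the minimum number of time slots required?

5

Outreach, Ethics, Strategy, Design, Legal are mutually in conflict, so at least 5 time slots are needed.
5 time slots suffice: Outreach=5, Ethics=4, Audit=2, Strategy=3, Design=1, Legal=2, Planning=1. No two conflicting committees share a time slot.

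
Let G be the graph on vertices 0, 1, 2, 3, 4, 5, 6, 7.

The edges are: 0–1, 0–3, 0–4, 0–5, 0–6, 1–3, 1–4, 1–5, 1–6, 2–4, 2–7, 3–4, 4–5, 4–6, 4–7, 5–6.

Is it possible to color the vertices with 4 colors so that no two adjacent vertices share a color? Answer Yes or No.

0, 1, 4, 5, 6 form a clique, so at least 5 colors are needed.
So 4 colors are not enough.

No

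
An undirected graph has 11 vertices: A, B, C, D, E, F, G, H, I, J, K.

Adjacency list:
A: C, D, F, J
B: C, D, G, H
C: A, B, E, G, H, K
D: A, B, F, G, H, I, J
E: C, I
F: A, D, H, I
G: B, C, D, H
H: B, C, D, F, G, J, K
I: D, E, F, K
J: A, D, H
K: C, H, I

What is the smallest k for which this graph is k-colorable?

4

B, C, G, H are pairwise adjacent (a clique of size 4), so at least 4 colors are needed.
4 colors suffice: color 1 → {A, H, I}; color 2 → {C, D}; color 3 → {E, F, G, J, K}; color 4 → {B}. No two adjacent vertices share a color.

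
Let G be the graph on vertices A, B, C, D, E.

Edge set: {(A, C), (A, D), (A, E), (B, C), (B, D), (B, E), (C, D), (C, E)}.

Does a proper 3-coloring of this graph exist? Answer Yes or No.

Yes

The chromatic number is 3. A, C, E form a triangle, so at least 3 colors are needed.
3 colors suffice: A=3, B=3, C=1, D=2, E=2.
That is already a proper 3-coloring.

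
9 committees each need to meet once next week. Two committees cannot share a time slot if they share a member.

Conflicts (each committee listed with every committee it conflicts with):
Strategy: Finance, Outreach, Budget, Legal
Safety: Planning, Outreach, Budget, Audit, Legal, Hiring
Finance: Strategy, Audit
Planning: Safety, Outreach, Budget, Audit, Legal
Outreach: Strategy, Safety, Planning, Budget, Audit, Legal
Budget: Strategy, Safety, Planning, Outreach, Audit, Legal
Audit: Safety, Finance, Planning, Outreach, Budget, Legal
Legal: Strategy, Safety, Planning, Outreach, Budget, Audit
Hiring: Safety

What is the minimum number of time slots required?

Safety, Planning, Outreach, Budget, Audit, Legal pairwise conflict, so at least 6 time slots are needed.
6 time slots suffice: Strategy=3, Safety=3, Finance=1, Planning=6, Outreach=2, Budget=1, Audit=5, Legal=4, Hiring=1. Every pair that conflicts lands in different time slots.

6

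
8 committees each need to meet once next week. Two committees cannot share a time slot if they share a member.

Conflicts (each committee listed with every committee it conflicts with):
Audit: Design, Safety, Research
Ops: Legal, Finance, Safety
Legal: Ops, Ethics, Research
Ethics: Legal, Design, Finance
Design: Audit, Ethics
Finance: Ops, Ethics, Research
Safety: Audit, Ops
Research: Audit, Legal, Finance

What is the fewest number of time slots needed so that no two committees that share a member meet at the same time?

3

The cycle Safety-Ops-Legal-Research-Audit-Safety has odd length 5, so it cannot be 2-colored; at least 3 time slots are needed.
Using 3 time slots: Audit=1, Ops=2, Legal=1, Ethics=2, Design=3, Finance=1, Safety=3, Research=2. No two conflicting committees share a time slot.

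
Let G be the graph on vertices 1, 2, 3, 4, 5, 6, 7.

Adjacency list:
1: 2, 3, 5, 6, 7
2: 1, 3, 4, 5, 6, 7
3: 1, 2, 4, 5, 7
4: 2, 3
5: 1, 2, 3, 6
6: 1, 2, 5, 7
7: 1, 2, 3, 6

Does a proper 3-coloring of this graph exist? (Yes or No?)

No

1, 2, 3, 7 form a clique, so at least 4 colors are needed.
So 3 colors are not enough.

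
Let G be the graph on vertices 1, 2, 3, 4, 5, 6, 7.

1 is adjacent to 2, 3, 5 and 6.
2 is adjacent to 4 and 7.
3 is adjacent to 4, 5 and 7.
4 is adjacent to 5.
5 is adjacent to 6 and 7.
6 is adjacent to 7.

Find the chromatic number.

3

1, 3, 5 are mutually adjacent, so at least 3 colors are needed.
3 colors suffice: color a → {2, 5}; color b → {1, 4, 7}; color c → {3, 6}. No two adjacent vertices share a color.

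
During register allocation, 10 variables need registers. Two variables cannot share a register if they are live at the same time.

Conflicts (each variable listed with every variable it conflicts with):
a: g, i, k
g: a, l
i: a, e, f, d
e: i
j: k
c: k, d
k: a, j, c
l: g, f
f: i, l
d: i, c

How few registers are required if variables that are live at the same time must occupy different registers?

The cycle l-f-i-a-g-l has odd length 5, so it cannot be 2-colored; at least 3 registers are needed.
A valid assignment using 3 registers: a=2, g=1, i=1, e=2, j=2, c=2, k=1, l=3, f=2, d=3. No two conflicting variables share a register.

3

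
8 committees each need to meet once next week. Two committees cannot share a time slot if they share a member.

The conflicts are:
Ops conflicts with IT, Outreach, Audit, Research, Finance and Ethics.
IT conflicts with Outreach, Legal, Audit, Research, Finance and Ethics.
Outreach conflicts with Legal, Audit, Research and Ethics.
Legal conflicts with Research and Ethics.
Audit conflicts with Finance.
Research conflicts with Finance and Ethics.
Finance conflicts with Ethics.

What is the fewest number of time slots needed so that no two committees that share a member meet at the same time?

IT, Outreach, Legal, Research, Ethics are mutually in conflict, so at least 5 time slots are needed.
5 time slots suffice: time slot 1 → {IT}; time slot 2 → {Audit, Research}; time slot 3 → {Ethics}; time slot 4 → {Ops, Legal}; time slot 5 → {Outreach, Finance}. No two conflicting committees share a time slot.

5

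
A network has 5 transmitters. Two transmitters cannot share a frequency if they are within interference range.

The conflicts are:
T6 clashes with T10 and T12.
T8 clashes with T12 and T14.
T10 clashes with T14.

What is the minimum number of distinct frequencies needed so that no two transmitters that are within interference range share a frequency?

The cycle T12-T6-T10-T14-T8-T12 has odd length 5, so it cannot be 2-colored; at least 3 frequencies are needed.
3 frequencies suffice: T6=2, T8=1, T10=1, T12=3, T14=2. No two conflicting transmitters share a frequency.

3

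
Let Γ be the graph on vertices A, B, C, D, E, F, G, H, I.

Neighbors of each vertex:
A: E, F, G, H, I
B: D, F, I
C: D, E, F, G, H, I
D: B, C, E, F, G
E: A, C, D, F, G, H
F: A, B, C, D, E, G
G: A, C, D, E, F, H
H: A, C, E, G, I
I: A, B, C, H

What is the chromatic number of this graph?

C, D, E, F, G are pairwise adjacent (a clique of size 5), so at least 5 colors are needed.
5 colors suffice: color red → {E, I}; color blue → {F, H}; color green → {A, B, C}; color yellow → {G}; color purple → {D}. Every edge joins two different colors.

5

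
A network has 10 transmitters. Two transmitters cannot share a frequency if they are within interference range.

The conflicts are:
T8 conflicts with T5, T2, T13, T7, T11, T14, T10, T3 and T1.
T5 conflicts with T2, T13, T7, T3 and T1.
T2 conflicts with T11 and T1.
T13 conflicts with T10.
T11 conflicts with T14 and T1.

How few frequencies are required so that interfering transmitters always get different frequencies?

4

T8, T5, T2, T1 are mutually in conflict, so at least 4 frequencies are needed.
4 frequencies suffice: frequency 1 → {T8}; frequency 2 → {T5, T11, T10}; frequency 3 → {T2, T13, T7, T14, T3}; frequency 4 → {T1}. Every pair that conflicts lands in different frequencies.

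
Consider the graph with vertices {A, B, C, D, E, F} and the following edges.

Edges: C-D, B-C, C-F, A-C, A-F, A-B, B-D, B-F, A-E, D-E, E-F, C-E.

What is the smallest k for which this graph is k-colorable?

A, C, E, F are mutually adjacent (a clique of size 4), so at least 4 colors are needed.
4 colors suffice: color red → {C}; color blue → {B, E}; color green → {D, F}; color yellow → {A}. Each edge has distinct colors on its endpoints.

4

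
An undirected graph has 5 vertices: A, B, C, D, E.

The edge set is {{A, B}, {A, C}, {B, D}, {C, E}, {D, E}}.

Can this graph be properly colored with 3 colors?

The chromatic number is 3. The cycle C-A-B-D-E-C has odd length 5, so it cannot be 2-colored; at least 3 colors are needed.
3 colors suffice: color 1 → {B, C}; color 2 → {A, E}; color 3 → {D}.
That is already a proper 3-coloring.

Yes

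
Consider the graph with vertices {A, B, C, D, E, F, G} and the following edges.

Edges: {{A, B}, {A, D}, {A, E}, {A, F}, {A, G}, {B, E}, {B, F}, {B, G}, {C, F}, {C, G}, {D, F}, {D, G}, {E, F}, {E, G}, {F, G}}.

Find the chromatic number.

5

A, B, E, F, G are pairwise adjacent (a clique of size 5), so at least 5 colors are needed.
5 colors suffice: color 1 → {G}; color 2 → {F}; color 3 → {A, C}; color 4 → {D, E}; color 5 → {B}. Each edge has distinct colors on its endpoints.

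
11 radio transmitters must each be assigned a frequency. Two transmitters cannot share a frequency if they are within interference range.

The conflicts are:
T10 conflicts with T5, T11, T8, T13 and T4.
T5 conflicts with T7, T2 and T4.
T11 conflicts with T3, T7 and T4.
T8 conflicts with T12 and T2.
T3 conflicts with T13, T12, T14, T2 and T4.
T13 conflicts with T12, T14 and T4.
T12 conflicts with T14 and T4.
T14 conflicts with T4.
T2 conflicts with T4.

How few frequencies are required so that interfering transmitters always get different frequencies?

5

T3, T13, T12, T14, T4 all conflict with each other, so at least 5 frequencies are needed.
Using 5 frequencies: T10=2, T5=3, T11=3, T8=1, T3=2, T13=3, T12=4, T14=5, T7=1, T2=4, T4=1. No two conflicting transmitters share a frequency.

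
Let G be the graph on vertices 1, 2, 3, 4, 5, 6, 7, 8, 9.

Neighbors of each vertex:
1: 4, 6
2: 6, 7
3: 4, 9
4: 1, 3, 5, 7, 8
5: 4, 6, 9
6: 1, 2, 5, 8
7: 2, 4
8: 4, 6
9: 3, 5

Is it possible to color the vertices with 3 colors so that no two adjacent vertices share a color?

Yes

The chromatic number is 3. The cycle 2-6-8-4-7-2 has odd length 5, so it cannot be 2-colored; at least 3 colors are needed.
One proper 3-coloring: 1=b, 2=b, 3=b, 4=a, 5=b, 6=a, 7=c, 8=b, 9=a.
That is already a proper 3-coloring.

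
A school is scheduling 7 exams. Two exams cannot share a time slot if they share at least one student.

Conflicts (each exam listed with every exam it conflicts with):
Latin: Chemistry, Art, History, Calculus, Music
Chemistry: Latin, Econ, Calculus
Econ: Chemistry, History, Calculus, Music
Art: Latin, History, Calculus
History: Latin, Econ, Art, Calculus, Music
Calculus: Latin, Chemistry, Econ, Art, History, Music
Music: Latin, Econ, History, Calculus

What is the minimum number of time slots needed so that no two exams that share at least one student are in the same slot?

Econ, History, Calculus, Music all conflict with each other, so at least 4 time slots are needed.
4 time slots suffice: time slot 1 → {Calculus}; time slot 2 → {Chemistry, History}; time slot 3 → {Latin, Econ}; time slot 4 → {Art, Music}. No two conflicting exams share a time slot.

4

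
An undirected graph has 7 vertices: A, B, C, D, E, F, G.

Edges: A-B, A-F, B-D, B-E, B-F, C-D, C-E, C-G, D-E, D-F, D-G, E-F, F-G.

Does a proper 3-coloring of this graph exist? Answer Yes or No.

No

B, D, E, F are pairwise adjacent (a clique of size 4), so at least 4 colors are needed.
So 3 colors are not enough.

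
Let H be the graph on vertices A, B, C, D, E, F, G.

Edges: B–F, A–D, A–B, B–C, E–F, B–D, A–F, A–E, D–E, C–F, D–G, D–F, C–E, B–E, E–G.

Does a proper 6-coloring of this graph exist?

The chromatic number is 5. A, B, D, E, F form a clique, so at least 5 colors are needed.
5 colors suffice: A=5, B=4, C=3, D=3, E=1, F=2, G=2.
Since 6 ≥ 5, a proper 6-coloring certainly exists.

Yes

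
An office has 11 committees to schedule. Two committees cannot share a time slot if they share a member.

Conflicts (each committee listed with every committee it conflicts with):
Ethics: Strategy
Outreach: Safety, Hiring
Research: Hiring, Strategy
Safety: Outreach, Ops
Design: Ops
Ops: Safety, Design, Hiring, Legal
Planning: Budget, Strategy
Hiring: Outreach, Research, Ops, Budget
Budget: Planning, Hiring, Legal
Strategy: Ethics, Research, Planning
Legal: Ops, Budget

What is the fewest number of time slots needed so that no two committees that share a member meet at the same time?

3

The cycle Planning-Budget-Hiring-Research-Strategy-Planning has odd length 5, so it cannot be 2-colored; at least 3 time slots are needed.
3 time slots suffice: time slot 1 → {Outreach, Ops, Budget, Strategy}; time slot 2 → {Ethics, Safety, Design, Planning, Hiring, Legal}; time slot 3 → {Research}. No two conflicting committees share a time slot.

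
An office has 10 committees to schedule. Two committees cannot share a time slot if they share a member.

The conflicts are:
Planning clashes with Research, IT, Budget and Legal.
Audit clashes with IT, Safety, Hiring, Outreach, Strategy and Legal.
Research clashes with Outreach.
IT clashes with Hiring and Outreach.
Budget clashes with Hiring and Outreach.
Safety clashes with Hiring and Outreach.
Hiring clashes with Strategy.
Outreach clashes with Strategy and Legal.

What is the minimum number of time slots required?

3

Audit, Hiring, Strategy all conflict with each other, so at least 3 time slots are needed.
Using 3 time slots: Planning=1, Audit=2, Research=2, IT=3, Budget=2, Safety=3, Hiring=1, Outreach=1, Strategy=3, Legal=3. Each listed conflict is separated.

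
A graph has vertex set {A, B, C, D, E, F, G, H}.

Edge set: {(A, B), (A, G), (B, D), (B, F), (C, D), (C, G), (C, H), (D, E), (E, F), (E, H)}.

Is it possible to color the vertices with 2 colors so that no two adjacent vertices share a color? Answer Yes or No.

The cycle C-G-A-B-D-C has odd length 5, so it cannot be 2-colored; at least 3 colors are needed.
So 2 colors are not enough.

No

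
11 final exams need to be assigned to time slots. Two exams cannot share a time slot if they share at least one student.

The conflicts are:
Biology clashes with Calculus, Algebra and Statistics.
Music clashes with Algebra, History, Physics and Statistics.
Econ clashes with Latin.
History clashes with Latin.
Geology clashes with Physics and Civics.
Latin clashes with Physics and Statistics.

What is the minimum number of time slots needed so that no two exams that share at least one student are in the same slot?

Biology and Calculus conflict, so at least 2 time slots are needed.
A valid assignment using 2 time slots: Biology=1, Calculus=2, Music=1, Algebra=2, Econ=2, History=2, Geology=1, Latin=1, Physics=2, Civics=2, Statistics=2. Each listed conflict is separated.

2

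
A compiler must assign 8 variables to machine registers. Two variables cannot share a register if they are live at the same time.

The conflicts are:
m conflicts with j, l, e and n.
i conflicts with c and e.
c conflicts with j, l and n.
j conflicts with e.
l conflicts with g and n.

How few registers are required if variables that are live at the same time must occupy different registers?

3

m, l, n all conflict with each other, so at least 3 registers are needed.
A valid assignment using 3 registers: m=1, i=3, c=1, j=3, l=2, g=1, e=2, n=3. No two conflicting variables share a register.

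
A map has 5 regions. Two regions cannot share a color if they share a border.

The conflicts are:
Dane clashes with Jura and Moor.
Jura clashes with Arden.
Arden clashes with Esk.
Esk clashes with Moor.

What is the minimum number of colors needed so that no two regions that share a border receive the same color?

The cycle Moor-Dane-Jura-Arden-Esk-Moor has odd length 5, so it cannot be 2-colored; at least 3 colors are needed.
3 colors suffice: color 1 → {Jura, Esk}; color 2 → {Dane, Arden}; color 3 → {Moor}. No two conflicting regions share a color.

3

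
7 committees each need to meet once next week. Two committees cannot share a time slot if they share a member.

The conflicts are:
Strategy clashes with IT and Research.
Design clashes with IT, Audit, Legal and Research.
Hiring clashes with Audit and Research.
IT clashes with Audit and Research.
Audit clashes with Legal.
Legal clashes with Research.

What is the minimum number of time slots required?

3

Design, IT, Audit all conflict with each other, so at least 3 time slots are needed.
3 time slots suffice: time slot 1 → {Audit, Research}; time slot 2 → {Hiring, IT, Legal}; time slot 3 → {Strategy, Design}. Every pair that conflicts lands in different time slots.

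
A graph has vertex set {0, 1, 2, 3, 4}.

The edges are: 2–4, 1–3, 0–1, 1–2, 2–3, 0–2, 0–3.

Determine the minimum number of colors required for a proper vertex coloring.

0, 1, 2, 3 are pairwise adjacent (a clique of size 4), so at least 4 colors are needed.
4 colors suffice: 0=b, 1=d, 2=a, 3=c, 4=b. Each edge has distinct colors on its endpoints.

4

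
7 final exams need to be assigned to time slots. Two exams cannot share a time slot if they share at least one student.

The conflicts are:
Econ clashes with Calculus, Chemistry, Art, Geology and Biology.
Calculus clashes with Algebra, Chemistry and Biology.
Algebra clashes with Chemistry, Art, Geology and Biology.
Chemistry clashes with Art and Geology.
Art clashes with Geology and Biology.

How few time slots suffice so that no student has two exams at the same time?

4

Econ, Chemistry, Art, Geology are mutually in conflict, so at least 4 time slots are needed.
4 time slots suffice: time slot 1 → {Econ, Algebra}; time slot 2 → {Calculus, Art}; time slot 3 → {Chemistry, Biology}; time slot 4 → {Geology}. Each listed conflict is separated.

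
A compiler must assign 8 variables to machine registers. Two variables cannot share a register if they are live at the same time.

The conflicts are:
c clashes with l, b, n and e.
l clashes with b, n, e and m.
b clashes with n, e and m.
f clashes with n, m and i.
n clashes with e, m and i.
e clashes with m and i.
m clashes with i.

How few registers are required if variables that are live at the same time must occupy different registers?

l, b, n, e, m are mutually in conflict, so at least 5 registers are needed.
5 registers suffice: register 1 → {n}; register 2 → {c, m}; register 3 → {f, e}; register 4 → {l, i}; register 5 → {b}. Every pair that conflicts lands in different registers.

5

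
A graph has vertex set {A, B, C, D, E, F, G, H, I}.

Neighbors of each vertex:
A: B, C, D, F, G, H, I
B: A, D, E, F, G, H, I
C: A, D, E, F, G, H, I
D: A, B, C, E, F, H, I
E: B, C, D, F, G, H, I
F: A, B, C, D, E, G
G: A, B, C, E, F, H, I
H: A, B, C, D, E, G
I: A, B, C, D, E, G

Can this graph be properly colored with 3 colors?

No

C, D, E, H are pairwise adjacent (a clique of size 4), so at least 4 colors are needed.
So 3 colors are not enough.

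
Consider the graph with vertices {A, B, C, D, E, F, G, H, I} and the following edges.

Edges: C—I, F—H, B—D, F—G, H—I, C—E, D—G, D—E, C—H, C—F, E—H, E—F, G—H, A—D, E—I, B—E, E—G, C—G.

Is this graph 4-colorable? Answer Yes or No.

C, E, F, G, H are pairwise adjacent (a clique of size 5), so at least 5 colors are needed.
So 4 colors are not enough.

No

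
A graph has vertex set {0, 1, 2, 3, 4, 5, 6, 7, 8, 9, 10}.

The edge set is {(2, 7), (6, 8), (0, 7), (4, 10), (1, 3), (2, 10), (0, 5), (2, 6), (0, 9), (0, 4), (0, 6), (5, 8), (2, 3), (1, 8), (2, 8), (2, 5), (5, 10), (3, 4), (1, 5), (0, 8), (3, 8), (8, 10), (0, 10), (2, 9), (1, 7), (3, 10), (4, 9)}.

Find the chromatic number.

4

2, 3, 8, 10 are pairwise adjacent (a clique of size 4), so at least 4 colors are needed.
4 colors suffice: color a → {4, 7, 8}; color b → {0, 1, 2}; color c → {6, 9, 10}; color d → {3, 5}. Each edge has distinct colors on its endpoints.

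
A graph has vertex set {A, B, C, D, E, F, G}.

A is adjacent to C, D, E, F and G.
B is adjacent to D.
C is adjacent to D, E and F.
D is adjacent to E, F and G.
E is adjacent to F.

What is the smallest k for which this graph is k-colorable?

A, C, D, E, F are mutually adjacent (a clique of size 5), so at least 5 colors are needed.
5 colors suffice: color 1 → {D}; color 2 → {A, B}; color 3 → {E, G}; color 4 → {C}; color 5 → {F}. Each edge has distinct colors on its endpoints.

5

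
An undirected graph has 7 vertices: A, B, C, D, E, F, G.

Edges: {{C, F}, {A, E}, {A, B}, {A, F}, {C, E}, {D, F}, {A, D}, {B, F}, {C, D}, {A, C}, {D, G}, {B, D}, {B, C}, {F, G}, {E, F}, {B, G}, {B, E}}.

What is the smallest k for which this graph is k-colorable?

5

A, B, C, E, F are pairwise adjacent (a clique of size 5), so at least 5 colors are needed.
5 colors suffice: color 1 → {F}; color 2 → {B}; color 3 → {C, G}; color 4 → {A}; color 5 → {D, E}. No two adjacent vertices share a color.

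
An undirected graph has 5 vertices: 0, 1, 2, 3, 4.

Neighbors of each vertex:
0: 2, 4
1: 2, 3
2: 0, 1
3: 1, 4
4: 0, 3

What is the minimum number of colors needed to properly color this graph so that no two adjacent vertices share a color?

3

The cycle 1-3-4-0-2-1 has odd length 5, so it cannot be 2-colored; at least 3 colors are needed.
3 colors suffice: color a → {1, 4}; color b → {0, 3}; color c → {2}. Each edge has distinct colors on its endpoints.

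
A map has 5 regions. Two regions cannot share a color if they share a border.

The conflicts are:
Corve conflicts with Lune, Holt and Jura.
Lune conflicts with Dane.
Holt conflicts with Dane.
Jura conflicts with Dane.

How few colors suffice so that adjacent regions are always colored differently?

Holt and Dane conflict, so at least 2 colors are needed.
A valid assignment using 2 colors: Corve=1, Lune=2, Holt=2, Jura=2, Dane=1. Each listed conflict is separated.

2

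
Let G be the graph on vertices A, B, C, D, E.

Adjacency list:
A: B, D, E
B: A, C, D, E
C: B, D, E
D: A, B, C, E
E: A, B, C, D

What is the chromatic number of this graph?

4

B, C, D, E are mutually adjacent (a clique of size 4), so at least 4 colors are needed.
4 colors suffice: color 1 → {D}; color 2 → {E}; color 3 → {B}; color 4 → {A, C}. No two adjacent vertices share a color.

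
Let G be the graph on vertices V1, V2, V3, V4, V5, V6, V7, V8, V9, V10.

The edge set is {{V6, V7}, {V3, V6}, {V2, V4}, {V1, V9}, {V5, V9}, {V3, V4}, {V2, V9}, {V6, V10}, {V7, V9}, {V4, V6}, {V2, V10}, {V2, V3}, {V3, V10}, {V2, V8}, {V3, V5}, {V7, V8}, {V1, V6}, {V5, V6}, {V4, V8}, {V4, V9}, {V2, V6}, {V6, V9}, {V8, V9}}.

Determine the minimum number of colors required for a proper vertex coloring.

4

V2, V3, V4, V6 form a clique, so at least 4 colors are needed.
A valid assignment using 4 colors: V1=3, V2=3, V3=2, V4=4, V5=3, V6=1, V7=3, V8=1, V9=2, V10=4. No two adjacent vertices share a color.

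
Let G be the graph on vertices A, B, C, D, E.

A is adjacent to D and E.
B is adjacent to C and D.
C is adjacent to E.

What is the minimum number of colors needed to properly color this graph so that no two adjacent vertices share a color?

3

The cycle C-B-D-A-E-C has odd length 5, so it cannot be 2-colored; at least 3 colors are needed.
3 colors suffice: color red → {D, E}; color blue → {A, C}; color green → {B}. Each edge has distinct colors on its endpoints.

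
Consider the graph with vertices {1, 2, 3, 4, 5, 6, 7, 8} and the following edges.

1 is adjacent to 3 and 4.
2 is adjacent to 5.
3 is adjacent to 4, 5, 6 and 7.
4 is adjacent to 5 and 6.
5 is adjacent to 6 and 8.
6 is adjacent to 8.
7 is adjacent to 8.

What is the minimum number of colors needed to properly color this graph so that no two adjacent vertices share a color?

4

3, 4, 5, 6 are mutually adjacent (a clique of size 4), so at least 4 colors are needed.
4 colors suffice: color red → {2, 3, 8}; color blue → {1, 5, 7}; color green → {6}; color yellow → {4}. Each edge has distinct colors on its endpoints.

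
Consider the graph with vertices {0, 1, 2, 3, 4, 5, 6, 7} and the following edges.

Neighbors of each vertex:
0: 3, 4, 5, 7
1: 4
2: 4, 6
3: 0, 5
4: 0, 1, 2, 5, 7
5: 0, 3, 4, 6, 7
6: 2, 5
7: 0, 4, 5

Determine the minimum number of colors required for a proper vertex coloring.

0, 4, 5, 7 form a clique, so at least 4 colors are needed.
One proper 4-coloring: 0=green, 1=red, 2=red, 3=blue, 4=blue, 5=red, 6=blue, 7=yellow. No two adjacent vertices share a color.

4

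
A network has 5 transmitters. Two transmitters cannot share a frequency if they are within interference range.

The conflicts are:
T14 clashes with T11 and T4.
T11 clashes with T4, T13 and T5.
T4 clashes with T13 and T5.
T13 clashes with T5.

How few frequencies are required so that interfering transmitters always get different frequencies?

4

T11, T4, T13, T5 all conflict with each other, so at least 4 frequencies are needed.
4 frequencies suffice: frequency 1 → {T4}; frequency 2 → {T11}; frequency 3 → {T14, T5}; frequency 4 → {T13}. No two conflicting transmitters share a frequency.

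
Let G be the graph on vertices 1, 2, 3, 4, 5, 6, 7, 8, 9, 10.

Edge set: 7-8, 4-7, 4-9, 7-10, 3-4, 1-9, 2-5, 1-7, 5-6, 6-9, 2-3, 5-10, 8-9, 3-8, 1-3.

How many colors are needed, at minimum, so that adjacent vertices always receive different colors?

3 and 4 are adjacent, so at least 2 colors are needed.
2 colors suffice: color red → {3, 5, 7, 9}; color blue → {1, 2, 4, 6, 8, 10}. No two adjacent vertices share a color.

2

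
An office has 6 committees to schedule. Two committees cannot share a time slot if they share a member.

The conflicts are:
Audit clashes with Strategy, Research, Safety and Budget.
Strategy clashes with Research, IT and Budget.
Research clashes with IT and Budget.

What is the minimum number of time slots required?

Audit, Strategy, Research, Budget are mutually in conflict, so at least 4 time slots are needed.
4 time slots suffice: time slot 1 → {Strategy, Safety}; time slot 2 → {Audit, IT}; time slot 3 → {Research}; time slot 4 → {Budget}. Each listed conflict is separated.

4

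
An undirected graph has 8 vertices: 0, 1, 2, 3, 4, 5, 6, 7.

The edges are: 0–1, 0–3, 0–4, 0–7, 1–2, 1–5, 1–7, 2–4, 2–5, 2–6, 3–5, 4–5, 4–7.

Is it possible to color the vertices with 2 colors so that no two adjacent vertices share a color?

2, 4, 5 are pairwise adjacent, so at least 3 colors are needed.
So 2 colors are not enough.

No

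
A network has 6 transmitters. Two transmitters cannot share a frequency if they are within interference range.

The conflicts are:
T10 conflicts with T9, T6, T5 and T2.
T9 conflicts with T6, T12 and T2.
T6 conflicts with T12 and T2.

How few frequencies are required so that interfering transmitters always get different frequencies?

4

T10, T9, T6, T2 all conflict with each other, so at least 4 frequencies are needed.
4 frequencies suffice: frequency 1 → {T10, T12}; frequency 2 → {T9, T5}; frequency 3 → {T6}; frequency 4 → {T2}. Each listed conflict is separated.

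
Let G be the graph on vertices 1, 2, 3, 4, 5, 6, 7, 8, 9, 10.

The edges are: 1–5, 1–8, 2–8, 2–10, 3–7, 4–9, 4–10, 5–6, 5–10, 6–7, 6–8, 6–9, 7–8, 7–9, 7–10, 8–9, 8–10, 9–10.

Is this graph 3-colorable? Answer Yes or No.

6, 7, 8, 9 are pairwise adjacent (a clique of size 4), so at least 4 colors are needed.
So 3 colors are not enough.

No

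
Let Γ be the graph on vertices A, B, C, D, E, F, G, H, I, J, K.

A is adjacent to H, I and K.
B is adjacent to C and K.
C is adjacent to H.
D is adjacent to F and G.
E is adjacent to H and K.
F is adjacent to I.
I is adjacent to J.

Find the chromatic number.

3

The cycle C-H-A-K-B-C has odd length 5, so it cannot be 2-colored; at least 3 colors are needed.
One proper 3-coloring: A=2, B=3, C=2, D=1, E=2, F=2, G=2, H=1, I=1, J=2, K=1. No two adjacent vertices share a color.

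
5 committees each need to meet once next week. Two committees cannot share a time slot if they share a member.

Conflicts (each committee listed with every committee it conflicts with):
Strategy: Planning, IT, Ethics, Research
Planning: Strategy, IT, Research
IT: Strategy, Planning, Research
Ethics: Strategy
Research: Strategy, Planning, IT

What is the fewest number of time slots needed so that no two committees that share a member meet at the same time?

Strategy, Planning, IT, Research pairwise conflict, so at least 4 time slots are needed.
4 time slots suffice: time slot 1 → {Strategy}; time slot 2 → {IT, Ethics}; time slot 3 → {Research}; time slot 4 → {Planning}. Each listed conflict is separated.

4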